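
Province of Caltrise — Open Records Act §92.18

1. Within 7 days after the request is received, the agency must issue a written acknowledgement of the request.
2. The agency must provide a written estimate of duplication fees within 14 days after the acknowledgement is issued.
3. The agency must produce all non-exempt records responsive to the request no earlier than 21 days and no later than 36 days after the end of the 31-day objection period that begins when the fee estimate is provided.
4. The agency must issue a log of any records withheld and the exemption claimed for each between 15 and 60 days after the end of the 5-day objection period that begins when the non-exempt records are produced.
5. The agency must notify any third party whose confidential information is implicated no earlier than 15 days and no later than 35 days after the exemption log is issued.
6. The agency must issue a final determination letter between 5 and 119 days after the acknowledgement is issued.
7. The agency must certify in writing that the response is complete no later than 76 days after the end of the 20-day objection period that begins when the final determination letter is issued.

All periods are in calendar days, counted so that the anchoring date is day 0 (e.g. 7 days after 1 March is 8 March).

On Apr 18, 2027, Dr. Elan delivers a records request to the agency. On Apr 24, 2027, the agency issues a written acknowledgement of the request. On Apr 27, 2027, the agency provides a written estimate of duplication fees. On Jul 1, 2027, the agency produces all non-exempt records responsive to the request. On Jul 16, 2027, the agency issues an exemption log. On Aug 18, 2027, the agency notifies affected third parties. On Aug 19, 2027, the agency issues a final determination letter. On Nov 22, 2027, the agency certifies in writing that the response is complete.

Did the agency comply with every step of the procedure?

Step 1: 7 days after Apr 18, 2027 (when the request is received) is Apr 25, 2027; completed Apr 24, 2027, before the deadline.
Step 2: 14 days after Apr 24, 2027 (when the acknowledgement is issued) is May 8, 2027; done Apr 27, 2027 — timely.
Step 3: the window is 21–36 days after May 28, 2027 (end of the 31-day objection period, which began when the fee estimate is provided on Apr 27, 2027), so Jun 18, 2027 through Jul 3, 2027; Jul 1, 2027 falls inside that range.
Step 4: the window is 15–60 days after Jul 6, 2027 (end of the 5-day objection period, which began when the non-exempt records are produced on Jul 1, 2027), so Jul 21, 2027 through Sep 4, 2027; Jul 16, 2027 is 5 days too early.

No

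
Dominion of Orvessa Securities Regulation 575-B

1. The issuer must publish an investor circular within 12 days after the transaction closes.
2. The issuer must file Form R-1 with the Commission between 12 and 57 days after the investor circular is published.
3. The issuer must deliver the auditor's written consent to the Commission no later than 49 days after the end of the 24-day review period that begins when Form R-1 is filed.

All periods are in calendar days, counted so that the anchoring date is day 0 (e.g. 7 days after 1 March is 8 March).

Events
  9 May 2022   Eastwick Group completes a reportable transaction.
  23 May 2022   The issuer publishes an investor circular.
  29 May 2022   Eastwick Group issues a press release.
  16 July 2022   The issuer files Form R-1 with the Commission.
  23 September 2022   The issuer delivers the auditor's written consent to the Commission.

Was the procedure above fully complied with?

Step 1 — counting 12 days from 9 May 2022 (when the transaction closes) gives a deadline of 21 May 2022; done 23 May 2022 — 2 days late.

No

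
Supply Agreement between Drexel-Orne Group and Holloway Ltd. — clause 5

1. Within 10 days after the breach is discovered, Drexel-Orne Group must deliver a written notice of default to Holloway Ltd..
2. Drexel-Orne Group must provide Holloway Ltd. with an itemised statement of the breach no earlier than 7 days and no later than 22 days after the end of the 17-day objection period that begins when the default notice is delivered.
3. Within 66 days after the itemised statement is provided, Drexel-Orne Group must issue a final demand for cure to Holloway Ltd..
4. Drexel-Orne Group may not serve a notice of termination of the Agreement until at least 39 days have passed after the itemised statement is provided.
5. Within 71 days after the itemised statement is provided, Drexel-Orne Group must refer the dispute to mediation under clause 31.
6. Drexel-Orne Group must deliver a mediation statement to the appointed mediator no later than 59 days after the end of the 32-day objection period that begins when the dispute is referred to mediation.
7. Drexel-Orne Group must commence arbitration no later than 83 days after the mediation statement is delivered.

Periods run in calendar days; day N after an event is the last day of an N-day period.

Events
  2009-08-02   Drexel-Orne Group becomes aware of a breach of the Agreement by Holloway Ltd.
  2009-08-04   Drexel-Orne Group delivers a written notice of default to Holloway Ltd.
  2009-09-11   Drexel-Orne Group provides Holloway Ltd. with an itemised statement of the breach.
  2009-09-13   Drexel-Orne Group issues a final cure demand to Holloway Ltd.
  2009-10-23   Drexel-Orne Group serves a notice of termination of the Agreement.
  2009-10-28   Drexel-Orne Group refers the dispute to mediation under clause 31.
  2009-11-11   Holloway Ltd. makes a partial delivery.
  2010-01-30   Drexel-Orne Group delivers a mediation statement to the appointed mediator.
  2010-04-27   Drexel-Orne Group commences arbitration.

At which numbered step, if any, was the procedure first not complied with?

Step 6

Step 1 — counting 10 days from 2009-08-02 (when the breach is discovered) gives a deadline of 2009-08-12; completed 2009-08-04, before the deadline.
Step 2 — 7 and 22 days from 2009-08-21 (end of the 17-day objection period, which began when the default notice is delivered on 2009-08-04) are 2009-08-28 and 2009-09-12 respectively; done 2009-09-11, which is between those dates.
Step 3 — counting 66 days from 2009-09-11 (when the itemised statement is provided) gives a deadline of 2009-11-16; 2009-09-13 is within that limit.
Step 4 — must wait 39 days from 2009-09-11 (when the itemised statement is provided), so not before 2009-10-20; 2009-10-23 is on or after that date.
Step 5 — counting 71 days from 2009-09-11 (when the itemised statement is provided) gives a deadline of 2009-11-21; done 2009-10-28 — timely.
Step 6 — counting 59 days from 2009-11-29 (end of the 32-day objection period, which began when the dispute is referred to mediation on 2009-10-28) gives a deadline of 2010-01-27; done 2010-01-30 — 3 days late.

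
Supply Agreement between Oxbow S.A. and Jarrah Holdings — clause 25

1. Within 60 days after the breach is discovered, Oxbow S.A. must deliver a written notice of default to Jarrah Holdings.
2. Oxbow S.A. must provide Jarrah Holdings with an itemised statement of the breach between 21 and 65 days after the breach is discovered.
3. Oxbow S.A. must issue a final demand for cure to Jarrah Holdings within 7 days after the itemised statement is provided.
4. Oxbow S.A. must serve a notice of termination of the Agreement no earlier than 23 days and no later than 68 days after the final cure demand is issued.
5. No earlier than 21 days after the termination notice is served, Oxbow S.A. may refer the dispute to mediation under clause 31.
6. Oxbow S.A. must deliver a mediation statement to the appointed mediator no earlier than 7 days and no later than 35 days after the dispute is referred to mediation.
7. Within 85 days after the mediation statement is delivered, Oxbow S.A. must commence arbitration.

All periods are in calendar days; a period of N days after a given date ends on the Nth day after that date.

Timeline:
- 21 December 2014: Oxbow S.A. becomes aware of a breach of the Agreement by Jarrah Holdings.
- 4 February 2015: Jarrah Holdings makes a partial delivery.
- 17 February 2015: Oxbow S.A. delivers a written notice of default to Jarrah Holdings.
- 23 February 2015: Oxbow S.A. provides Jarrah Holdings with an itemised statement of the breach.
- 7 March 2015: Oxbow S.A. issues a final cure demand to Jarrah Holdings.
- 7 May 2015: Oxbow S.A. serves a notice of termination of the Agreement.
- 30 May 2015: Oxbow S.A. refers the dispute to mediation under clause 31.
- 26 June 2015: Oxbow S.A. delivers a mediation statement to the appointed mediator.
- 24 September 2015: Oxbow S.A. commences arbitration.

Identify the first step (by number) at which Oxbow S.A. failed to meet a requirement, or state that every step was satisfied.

Step 3

Step 1 — counting 60 days from 21 December 2014 (when the breach is discovered) gives a deadline of 19 February 2015; completed 17 February 2015, before the deadline.
Step 2 — 21 and 65 days from 21 December 2014 (when the breach is discovered) are 11 January 2015 and 24 February 2015 respectively; 23 February 2015 falls inside that range.
Step 3 — counting 7 days from 23 February 2015 (when the itemised statement is provided) gives a deadline of 2 March 2015; done 7 March 2015 — 5 days late.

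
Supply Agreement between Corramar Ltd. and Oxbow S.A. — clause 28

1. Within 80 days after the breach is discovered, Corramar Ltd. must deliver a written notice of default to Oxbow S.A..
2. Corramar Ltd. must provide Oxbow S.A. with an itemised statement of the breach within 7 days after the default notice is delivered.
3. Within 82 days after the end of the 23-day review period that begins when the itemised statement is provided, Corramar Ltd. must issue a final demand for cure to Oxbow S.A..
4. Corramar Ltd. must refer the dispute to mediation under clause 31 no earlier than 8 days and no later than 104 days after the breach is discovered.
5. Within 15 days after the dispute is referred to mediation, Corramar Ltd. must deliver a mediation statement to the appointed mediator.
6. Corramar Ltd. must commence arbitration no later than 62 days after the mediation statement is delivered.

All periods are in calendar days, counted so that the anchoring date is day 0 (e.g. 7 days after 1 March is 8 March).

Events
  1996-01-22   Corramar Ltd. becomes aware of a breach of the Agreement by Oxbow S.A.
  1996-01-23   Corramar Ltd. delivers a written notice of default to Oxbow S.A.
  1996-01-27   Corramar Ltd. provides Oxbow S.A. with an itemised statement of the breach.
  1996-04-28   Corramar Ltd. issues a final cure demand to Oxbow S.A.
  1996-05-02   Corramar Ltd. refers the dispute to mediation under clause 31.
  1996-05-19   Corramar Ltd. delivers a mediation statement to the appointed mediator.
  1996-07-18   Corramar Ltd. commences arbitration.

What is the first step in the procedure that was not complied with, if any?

(1) due by 1996-01-22 + 80 days = 1996-04-11; 1996-01-23 is within that limit.
(2) due by 1996-01-23 + 7 days = 1996-01-30; 1996-01-27 is within that limit.
(3) due by 1996-02-19 + 82 days = 1996-05-11; 1996-04-28 is within that limit.
(4) the permitted window runs from 1996-01-22 + 8 = 1996-01-30 to 1996-01-22 + 104 = 1996-05-05; done 1996-05-02 — within the window.
(5) due by 1996-05-02 + 15 days = 1996-05-17; done 1996-05-19 — 2 days late.
The analysis stops there.

Step 5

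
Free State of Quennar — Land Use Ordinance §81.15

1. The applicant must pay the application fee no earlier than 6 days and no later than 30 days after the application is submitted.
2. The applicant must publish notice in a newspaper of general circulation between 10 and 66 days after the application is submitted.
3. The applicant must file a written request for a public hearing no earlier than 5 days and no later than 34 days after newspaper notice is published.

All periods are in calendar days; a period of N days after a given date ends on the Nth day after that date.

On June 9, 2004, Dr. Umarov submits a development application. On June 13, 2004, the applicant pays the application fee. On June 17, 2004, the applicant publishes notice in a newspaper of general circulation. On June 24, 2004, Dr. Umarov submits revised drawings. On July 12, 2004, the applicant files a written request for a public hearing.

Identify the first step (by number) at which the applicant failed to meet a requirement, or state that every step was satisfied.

(1) the permitted window runs from June 9, 2004 + 6 = June 15, 2004 to June 9, 2004 + 30 = July 9, 2004; done June 13, 2004 — 2 days before the window opened.
The procedure was therefore not followed at step 1.

Step 1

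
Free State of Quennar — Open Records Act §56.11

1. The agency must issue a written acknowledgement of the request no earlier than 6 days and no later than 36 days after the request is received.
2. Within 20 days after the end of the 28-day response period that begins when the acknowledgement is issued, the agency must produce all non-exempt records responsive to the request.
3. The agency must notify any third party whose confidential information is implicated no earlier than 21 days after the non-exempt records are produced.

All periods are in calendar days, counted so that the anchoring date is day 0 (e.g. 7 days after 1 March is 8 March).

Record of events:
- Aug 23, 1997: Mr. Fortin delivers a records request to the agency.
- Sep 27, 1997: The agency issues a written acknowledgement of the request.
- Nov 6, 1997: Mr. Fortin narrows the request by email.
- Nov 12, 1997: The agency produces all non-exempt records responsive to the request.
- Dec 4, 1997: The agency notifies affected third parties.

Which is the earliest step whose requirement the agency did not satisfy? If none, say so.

Step 1: the window is 6–36 days after Aug 23, 1997 (when the request is received), so Aug 29, 1997 through Sep 28, 1997; done Sep 27, 1997 — within the window.
Step 2: 20 days after Oct 25, 1997 (end of the 28-day response period, which began when the acknowledgement is issued on Sep 27, 1997) is Nov 14, 1997; done Nov 12, 1997 — timely.
Step 3: the earliest permitted date is 21 days after Nov 12, 1997 (when the non-exempt records are produced), i.e. Dec 3, 1997; done Dec 4, 1997, after the minimum wait.

None — every step was satisfied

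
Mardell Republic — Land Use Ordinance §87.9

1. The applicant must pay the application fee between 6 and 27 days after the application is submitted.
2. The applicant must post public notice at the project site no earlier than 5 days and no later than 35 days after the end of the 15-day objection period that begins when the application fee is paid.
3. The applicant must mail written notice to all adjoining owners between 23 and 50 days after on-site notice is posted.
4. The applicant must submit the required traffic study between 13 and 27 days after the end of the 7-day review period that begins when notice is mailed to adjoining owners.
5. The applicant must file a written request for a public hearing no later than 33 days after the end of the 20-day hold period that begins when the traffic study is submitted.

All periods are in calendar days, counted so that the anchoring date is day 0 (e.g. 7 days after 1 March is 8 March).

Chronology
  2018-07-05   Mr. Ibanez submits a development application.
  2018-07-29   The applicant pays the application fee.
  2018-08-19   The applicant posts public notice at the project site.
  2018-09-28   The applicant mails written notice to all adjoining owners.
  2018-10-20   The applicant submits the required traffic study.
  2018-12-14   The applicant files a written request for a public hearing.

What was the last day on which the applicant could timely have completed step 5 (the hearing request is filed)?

The traffic study is submitted on 2018-10-20; the 20-day hold period therefore ends 2018-11-09, and step 5 runs from that date. 33 days after 2018-11-09 is 2018-12-12.

2018-12-12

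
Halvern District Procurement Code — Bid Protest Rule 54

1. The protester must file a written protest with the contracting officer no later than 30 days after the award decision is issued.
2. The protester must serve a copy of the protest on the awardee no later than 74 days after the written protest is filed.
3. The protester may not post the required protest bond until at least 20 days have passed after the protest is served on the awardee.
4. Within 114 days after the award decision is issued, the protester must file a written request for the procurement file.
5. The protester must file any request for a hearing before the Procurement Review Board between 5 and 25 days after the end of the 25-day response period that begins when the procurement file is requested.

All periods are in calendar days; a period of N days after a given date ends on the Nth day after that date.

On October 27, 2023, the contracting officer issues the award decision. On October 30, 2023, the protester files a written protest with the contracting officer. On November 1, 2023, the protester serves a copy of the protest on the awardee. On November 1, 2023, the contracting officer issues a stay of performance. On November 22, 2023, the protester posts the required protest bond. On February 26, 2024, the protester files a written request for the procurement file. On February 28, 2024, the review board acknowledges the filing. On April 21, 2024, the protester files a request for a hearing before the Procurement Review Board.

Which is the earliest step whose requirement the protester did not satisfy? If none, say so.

Step 1 — counting 30 days from October 27, 2023 (when the award decision is issued) gives a deadline of November 26, 2023; done October 30, 2023 — timely.
Step 2 — counting 74 days from October 30, 2023 (when the written protest is filed) gives a deadline of January 12, 2024; November 1, 2023 is within that limit.
Step 3 — must wait 20 days from November 1, 2023 (when the protest is served on the awardee), so not before November 21, 2023; done November 22, 2023 — permitted.
Step 4 — counting 114 days from October 27, 2023 (when the award decision is issued) gives a deadline of February 18, 2024; not done until February 26, 2024, 8 days after the deadline.
That is the first point of non-compliance.

Step 4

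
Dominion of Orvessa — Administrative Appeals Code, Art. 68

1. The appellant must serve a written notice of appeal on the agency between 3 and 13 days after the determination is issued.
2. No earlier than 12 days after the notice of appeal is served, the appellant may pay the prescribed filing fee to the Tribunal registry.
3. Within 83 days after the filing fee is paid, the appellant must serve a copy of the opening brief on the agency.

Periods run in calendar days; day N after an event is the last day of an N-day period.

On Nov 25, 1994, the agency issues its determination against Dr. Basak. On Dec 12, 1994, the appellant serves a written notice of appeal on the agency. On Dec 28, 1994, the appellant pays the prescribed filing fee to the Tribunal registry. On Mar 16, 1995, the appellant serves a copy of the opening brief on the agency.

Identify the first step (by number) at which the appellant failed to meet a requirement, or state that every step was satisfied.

Step 1

(1) the permitted window runs from Nov 25, 1994 + 3 = Nov 28, 1994 to Nov 25, 1994 + 13 = Dec 8, 1994; Dec 12, 1994 is 4 days past the end of the window.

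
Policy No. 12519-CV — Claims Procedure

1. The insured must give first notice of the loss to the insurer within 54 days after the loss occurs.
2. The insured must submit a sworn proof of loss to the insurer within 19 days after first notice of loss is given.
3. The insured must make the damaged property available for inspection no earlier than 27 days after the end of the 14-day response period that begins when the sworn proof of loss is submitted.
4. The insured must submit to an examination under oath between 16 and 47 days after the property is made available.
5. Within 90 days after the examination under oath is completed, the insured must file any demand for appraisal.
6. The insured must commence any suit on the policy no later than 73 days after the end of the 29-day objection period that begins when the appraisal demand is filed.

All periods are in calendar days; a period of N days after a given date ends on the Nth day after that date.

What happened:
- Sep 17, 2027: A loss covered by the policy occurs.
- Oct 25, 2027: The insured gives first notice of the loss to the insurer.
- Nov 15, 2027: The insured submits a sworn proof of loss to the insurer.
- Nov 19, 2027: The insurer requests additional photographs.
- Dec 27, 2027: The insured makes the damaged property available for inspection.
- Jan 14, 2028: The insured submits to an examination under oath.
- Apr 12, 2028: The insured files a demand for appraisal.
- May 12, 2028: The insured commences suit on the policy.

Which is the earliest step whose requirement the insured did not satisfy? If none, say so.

(1) due by Sep 17, 2027 + 54 days = Nov 10, 2027; Oct 25, 2027 is within that limit.
(2) due by Oct 25, 2027 + 19 days = Nov 13, 2027; done Nov 15, 2027 — 2 days late.

Step 2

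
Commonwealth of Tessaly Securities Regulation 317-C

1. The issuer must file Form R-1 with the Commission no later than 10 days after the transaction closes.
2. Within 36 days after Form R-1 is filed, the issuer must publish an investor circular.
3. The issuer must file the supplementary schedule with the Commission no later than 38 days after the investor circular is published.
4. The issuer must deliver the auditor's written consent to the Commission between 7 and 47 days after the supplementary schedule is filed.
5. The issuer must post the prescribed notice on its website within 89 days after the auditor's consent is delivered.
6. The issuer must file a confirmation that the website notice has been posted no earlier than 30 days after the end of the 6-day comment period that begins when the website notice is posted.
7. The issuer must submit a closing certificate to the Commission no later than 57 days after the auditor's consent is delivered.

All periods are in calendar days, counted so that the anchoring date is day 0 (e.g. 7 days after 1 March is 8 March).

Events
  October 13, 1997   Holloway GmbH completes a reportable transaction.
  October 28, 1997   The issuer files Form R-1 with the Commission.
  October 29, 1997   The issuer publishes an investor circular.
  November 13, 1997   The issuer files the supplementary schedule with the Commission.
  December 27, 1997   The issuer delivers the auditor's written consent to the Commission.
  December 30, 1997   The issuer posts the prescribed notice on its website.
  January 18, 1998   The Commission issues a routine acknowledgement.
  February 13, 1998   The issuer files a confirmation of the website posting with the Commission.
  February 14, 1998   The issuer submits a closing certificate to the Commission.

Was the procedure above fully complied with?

No

(1) due by October 13, 1997 + 10 days = October 23, 1997; done October 28, 1997 — 5 days late.
That is the first point of non-compliance.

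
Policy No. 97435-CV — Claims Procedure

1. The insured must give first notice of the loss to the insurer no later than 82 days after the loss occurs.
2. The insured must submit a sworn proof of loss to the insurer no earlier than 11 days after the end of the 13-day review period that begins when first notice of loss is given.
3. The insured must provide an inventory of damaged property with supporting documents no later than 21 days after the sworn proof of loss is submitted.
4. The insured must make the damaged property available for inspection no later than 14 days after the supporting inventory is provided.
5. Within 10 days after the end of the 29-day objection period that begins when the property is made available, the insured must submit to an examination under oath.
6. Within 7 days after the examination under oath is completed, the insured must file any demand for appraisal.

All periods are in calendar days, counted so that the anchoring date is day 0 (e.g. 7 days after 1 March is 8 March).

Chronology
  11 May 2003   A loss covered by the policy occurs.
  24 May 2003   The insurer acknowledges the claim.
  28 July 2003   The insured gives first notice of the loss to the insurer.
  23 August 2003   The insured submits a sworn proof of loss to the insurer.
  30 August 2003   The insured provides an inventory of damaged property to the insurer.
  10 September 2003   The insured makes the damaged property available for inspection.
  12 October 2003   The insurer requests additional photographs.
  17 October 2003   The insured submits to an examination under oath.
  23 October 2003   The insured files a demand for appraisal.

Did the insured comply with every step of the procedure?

(1) due by 11 May 2003 + 82 days = 1 August 2003; 28 July 2003 is within that limit.
(2) permitted from 10 August 2003 + 11 days = 21 August 2003 onward; done 23 August 2003, after the minimum wait.
(3) due by 23 August 2003 + 21 days = 13 September 2003; 30 August 2003 is within that limit.
(4) due by 30 August 2003 + 14 days = 13 September 2003; done 10 September 2003 — timely.
(5) due by 9 October 2003 + 10 days = 19 October 2003; done 17 October 2003 — timely.
(6) due by 17 October 2003 + 7 days = 24 October 2003; 23 October 2003 is within that limit.

Yes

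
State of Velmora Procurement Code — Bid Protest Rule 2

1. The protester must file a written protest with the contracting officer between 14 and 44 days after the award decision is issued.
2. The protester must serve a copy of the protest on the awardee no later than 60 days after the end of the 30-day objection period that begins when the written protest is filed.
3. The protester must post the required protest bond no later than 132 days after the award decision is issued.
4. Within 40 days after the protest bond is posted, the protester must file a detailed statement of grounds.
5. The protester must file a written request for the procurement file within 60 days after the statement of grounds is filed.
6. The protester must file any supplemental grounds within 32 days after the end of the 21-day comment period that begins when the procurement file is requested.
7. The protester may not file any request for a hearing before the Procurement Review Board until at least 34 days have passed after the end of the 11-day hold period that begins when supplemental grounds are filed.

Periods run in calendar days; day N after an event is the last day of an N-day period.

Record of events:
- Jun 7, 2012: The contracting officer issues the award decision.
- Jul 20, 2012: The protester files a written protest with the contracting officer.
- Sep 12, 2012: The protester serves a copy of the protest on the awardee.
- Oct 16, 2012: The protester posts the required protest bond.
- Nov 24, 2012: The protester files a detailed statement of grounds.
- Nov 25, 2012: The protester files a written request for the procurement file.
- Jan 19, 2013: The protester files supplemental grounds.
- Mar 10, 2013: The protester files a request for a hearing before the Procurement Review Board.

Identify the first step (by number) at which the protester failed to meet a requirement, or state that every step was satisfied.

Step 6

(1) the permitted window runs from Jun 7, 2012 + 14 = Jun 21, 2012 to Jun 7, 2012 + 44 = Jul 21, 2012; done Jul 20, 2012, which is between those dates.
(2) due by Aug 19, 2012 + 60 days = Oct 18, 2012; completed Sep 12, 2012, before the deadline.
(3) due by Jun 7, 2012 + 132 days = Oct 17, 2012; done Oct 16, 2012 — timely.
(4) due by Oct 16, 2012 + 40 days = Nov 25, 2012; done Nov 24, 2012 — timely.
(5) due by Nov 24, 2012 + 60 days = Jan 23, 2013; completed Nov 25, 2012, before the deadline.
(6) due by Dec 16, 2012 + 32 days = Jan 17, 2013; done Jan 19, 2013 — 2 days late.
Later steps need not be reached.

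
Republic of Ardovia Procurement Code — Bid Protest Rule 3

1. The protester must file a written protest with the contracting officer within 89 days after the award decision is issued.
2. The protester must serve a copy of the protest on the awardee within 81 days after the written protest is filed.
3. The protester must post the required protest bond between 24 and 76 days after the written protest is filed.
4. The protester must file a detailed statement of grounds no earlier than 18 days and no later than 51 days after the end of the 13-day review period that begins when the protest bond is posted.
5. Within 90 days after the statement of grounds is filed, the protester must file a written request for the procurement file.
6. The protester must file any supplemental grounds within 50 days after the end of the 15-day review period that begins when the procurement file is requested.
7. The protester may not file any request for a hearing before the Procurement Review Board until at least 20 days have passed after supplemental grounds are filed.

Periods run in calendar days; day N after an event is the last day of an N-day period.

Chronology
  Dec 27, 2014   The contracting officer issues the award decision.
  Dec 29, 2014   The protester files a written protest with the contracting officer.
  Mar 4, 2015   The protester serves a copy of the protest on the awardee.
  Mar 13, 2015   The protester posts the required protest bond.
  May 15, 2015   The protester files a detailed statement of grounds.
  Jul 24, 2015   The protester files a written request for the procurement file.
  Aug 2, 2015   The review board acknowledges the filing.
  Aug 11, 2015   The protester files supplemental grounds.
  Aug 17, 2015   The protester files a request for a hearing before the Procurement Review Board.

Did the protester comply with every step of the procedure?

(1) due by Dec 27, 2014 + 89 days = Mar 26, 2015; done Dec 29, 2014 — timely.
(2) due by Dec 29, 2014 + 81 days = Mar 20, 2015; done Mar 4, 2015 — timely.
(3) the permitted window runs from Dec 29, 2014 + 24 = Jan 22, 2015 to Dec 29, 2014 + 76 = Mar 15, 2015; done Mar 13, 2015, which is between those dates.
(4) the permitted window runs from Mar 26, 2015 + 18 = Apr 13, 2015 to Mar 26, 2015 + 51 = May 16, 2015; done May 15, 2015, which is between those dates.
(5) due by May 15, 2015 + 90 days = Aug 13, 2015; Jul 24, 2015 is within that limit.
(6) due by Aug 8, 2015 + 50 days = Sep 27, 2015; done Aug 11, 2015 — timely.
(7) permitted from Aug 11, 2015 + 20 days = Aug 31, 2015 onward; done Aug 17, 2015 — 14 days too early.
Later steps need not be reached.

No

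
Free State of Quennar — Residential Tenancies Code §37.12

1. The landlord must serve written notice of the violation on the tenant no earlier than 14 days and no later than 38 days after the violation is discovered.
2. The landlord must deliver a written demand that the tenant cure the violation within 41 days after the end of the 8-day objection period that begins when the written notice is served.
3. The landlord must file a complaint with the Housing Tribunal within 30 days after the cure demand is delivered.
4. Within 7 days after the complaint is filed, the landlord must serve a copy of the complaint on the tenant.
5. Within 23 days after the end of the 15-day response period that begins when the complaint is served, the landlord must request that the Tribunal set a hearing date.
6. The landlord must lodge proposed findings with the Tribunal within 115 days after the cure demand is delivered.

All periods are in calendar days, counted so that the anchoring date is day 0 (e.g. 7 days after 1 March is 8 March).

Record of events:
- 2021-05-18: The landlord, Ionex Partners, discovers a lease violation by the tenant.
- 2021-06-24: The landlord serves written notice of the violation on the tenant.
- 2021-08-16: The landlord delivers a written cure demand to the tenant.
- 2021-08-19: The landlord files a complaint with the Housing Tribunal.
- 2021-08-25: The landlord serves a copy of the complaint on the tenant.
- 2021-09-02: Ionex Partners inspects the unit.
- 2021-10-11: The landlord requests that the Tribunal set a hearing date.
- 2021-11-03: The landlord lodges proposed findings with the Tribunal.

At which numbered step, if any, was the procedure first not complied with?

(1) the permitted window runs from 2021-05-18 + 14 = 2021-06-01 to 2021-05-18 + 38 = 2021-06-25; done 2021-06-24, which is between those dates.
(2) due by 2021-07-02 + 41 days = 2021-08-12; 2021-08-16 misses that deadline by 4 days.
Later steps need not be reached.

Step 2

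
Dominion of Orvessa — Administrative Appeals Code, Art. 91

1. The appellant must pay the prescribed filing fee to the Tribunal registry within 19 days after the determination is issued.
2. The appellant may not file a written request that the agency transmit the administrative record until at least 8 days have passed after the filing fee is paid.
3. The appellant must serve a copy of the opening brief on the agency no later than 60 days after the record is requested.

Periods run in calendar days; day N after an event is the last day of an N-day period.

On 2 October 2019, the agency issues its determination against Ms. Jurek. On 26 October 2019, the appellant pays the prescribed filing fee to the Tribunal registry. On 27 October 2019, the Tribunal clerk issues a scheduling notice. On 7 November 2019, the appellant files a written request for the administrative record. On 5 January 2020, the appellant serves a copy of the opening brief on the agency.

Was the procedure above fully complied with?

(1) due by 2 October 2019 + 19 days = 21 October 2019; 26 October 2019 misses that deadline by 5 days.
No need to go further; step 1 was not satisfied.

No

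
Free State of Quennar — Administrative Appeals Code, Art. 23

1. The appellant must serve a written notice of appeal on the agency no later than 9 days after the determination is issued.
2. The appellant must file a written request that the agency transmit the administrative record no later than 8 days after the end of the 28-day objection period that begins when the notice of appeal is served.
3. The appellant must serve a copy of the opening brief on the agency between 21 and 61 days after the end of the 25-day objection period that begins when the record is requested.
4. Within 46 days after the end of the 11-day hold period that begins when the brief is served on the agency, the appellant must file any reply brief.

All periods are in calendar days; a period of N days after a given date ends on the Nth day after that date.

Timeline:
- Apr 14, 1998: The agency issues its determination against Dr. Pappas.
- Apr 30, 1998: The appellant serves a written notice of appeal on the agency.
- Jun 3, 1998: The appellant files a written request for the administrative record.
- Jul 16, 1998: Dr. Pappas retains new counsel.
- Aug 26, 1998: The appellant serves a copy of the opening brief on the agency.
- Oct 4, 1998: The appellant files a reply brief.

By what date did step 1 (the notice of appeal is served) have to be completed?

Apr 23, 1998

Step 1 runs from Apr 14, 1998, when the determination is issued. 9 days after Apr 14, 1998 is Apr 23, 1998.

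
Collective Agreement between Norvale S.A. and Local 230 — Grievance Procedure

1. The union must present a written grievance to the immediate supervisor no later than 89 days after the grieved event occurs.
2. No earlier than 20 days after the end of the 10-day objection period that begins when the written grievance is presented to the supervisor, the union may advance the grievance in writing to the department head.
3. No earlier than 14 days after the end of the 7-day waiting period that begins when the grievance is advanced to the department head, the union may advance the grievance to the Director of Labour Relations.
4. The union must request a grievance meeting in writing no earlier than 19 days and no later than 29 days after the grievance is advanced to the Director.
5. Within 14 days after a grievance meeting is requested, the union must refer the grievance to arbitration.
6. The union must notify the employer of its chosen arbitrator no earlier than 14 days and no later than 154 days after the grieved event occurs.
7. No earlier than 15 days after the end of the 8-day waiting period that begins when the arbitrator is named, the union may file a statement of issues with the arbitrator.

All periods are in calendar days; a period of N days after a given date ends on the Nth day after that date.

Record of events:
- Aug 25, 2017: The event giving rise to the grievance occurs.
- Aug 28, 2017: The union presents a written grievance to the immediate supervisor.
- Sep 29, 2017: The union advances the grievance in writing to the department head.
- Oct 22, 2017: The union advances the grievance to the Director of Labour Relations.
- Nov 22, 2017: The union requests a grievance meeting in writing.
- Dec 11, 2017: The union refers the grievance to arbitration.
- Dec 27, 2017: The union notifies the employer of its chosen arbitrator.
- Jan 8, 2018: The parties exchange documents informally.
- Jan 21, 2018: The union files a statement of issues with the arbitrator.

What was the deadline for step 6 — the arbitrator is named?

Jan 26, 2018

Step 6 runs from Aug 25, 2017, when the grieved event occurs. The window is 14–154 days after Aug 25, 2017; it closes on Jan 26, 2018.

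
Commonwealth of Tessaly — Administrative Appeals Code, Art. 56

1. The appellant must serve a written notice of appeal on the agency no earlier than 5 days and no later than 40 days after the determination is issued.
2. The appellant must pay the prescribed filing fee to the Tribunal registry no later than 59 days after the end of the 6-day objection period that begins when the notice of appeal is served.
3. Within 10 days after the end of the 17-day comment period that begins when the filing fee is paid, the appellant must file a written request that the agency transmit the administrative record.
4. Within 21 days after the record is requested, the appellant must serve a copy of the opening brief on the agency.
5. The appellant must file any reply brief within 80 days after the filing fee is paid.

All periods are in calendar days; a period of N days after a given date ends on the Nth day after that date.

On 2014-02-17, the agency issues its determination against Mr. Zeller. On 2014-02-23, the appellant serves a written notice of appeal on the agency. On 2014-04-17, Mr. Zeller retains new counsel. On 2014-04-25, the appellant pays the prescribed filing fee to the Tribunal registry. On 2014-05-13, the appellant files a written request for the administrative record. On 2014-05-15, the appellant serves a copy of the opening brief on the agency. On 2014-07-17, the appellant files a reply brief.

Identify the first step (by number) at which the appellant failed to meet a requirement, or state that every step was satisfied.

Step 5

Step 1: the window is 5–40 days after 2014-02-17 (when the determination is issued), so 2014-02-22 through 2014-03-29; done 2014-02-23, which is between those dates.
Step 2: 59 days after 2014-03-01 (end of the 6-day objection period, which began when the notice of appeal is served on 2014-02-23) is 2014-04-29; 2014-04-25 is within that limit.
Step 3: 10 days after 2014-05-12 (end of the 17-day comment period, which began when the filing fee is paid on 2014-04-25) is 2014-05-22; done 2014-05-13 — timely.
Step 4: 21 days after 2014-05-13 (when the record is requested) is 2014-06-03; done 2014-05-15 — timely.
Step 5: 80 days after 2014-04-25 (when the filing fee is paid) is 2014-07-14; not done until 2014-07-17, 3 days after the deadline.
The analysis stops there.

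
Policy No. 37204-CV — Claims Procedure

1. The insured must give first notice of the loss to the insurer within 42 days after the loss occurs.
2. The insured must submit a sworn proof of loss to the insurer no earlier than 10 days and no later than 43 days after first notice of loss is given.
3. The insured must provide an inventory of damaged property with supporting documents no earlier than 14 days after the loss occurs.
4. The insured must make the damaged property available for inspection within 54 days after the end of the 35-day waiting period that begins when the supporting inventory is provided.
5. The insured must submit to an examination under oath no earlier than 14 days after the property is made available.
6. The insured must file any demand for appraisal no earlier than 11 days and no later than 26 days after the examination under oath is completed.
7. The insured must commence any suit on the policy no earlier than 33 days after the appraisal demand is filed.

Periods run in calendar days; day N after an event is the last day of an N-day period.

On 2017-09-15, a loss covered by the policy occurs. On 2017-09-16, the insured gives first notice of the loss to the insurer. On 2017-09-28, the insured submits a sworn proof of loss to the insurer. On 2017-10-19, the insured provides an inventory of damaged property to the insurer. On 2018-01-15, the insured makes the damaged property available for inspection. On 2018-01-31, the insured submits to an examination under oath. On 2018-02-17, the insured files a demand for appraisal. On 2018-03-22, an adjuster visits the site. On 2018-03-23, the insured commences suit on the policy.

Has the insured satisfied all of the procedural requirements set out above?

Yes

Step 1: 42 days after 2017-09-15 (when the loss occurs) is 2017-10-27; done 2017-09-16 — timely.
Step 2: the window is 10–43 days after 2017-09-16 (when first notice of loss is given), so 2017-09-26 through 2017-10-29; done 2017-09-28, which is between those dates.
Step 3: the earliest permitted date is 14 days after 2017-09-15 (when the loss occurs), i.e. 2017-09-29; done 2017-10-19 — permitted.
Step 4: 54 days after 2017-11-23 (end of the 35-day waiting period, which began when the supporting inventory is provided on 2017-10-19) is 2018-01-16; 2018-01-15 is within that limit.
Step 5: the earliest permitted date is 14 days after 2018-01-15 (when the property is made available), i.e. 2018-01-29; done 2018-01-31, after the minimum wait.
Step 6: the window is 11–26 days after 2018-01-31 (when the examination under oath is completed), so 2018-02-11 through 2018-02-26; done 2018-02-17, which is between those dates.
Step 7: the earliest permitted date is 33 days after 2018-02-17 (when the appraisal demand is filed), i.e. 2018-03-22; 2018-03-23 is on or after that date.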